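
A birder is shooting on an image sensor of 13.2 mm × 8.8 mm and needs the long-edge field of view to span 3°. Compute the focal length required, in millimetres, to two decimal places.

From α = 2·arctan(w/2f) we get f = w / (2·tan(α/2)).
With w = 13.2 mm and α/2 = 1.5°, tan(α/2) ≈ 0.02619, so f ≈ 13.2 / 0.05237 ≈ 252.0438 mm.

252.04 mm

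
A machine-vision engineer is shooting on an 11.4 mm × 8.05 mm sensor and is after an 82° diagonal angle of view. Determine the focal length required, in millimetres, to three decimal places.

Sensor diagonal = √(11.4² + 8.05²) = √194.7625 ≈ 13.9557 mm.
From α = 2·arctan(d/2f) we get f = d / (2·tan(α/2)).
With d = 13.9557 mm and α/2 = 41°, tan(α/2) ≈ 0.86929, so f ≈ 13.9557 / 1.73857 ≈ 8.0271 mm.

8.027 mm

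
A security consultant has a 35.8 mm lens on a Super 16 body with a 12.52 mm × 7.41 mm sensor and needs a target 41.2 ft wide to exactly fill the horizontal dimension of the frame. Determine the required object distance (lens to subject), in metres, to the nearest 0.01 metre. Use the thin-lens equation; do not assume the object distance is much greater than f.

W: 41.2 ft × 304.8 mm/ft = 12557.76 mm.
Magnification m = w/W = dᵢ/dₒ; combined with 1/f = 1/dₒ + 1/dᵢ this gives dₒ = f·(1 + W/w).
dₒ = 35.8 mm × (1 + 12557.8/12.52) = 35.8 × 1004.0159 ≈ 35943.771 mm = 35.9438 m.

35.94 m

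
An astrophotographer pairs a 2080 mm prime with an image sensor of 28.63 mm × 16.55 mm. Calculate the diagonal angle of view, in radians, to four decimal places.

Sensor diagonal = √(28.63² + 16.55²) = √1093.5794 ≈ 33.0693 mm.
Angle of view α = 2·arctan(d/2f) with d = 33.0693 mm and f = 2080 mm.
d/2f = 0.00795; arctan(0.00795) ≈ 0.0079 rad, so α ≈ 0.0159 rad.

0.0159 rad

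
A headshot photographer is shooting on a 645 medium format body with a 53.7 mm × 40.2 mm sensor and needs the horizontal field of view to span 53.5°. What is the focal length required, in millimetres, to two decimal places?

53.27 mm

From α = 2·arctan(w/2f) we get f = w / (2·tan(α/2)).
With w = 53.7 mm and α/2 = 26.75°, tan(α/2) ≈ 0.50404, so f ≈ 53.7 / 1.00808 ≈ 53.2694 mm.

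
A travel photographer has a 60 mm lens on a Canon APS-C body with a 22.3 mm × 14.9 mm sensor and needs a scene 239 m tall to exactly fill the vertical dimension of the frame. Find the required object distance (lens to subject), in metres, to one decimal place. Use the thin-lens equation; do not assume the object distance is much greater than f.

W: 239 m = 239000 mm.
Magnification m = h/W = dᵢ/dₒ; combined with 1/f = 1/dₒ + 1/dᵢ this gives dₒ = f·(1 + W/h).
dₒ = 60 mm × (1 + 239000/14.9) = 60 × 16041.2685 ≈ 962476.107 mm = 962.476 m.

962.5 m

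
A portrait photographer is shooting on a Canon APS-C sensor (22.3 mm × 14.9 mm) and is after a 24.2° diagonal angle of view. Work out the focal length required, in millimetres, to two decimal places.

62.55 mm

Sensor diagonal = √(22.3² + 14.9²) = √719.3000 ≈ 26.8198 mm.
From α = 2·arctan(d/2f) we get f = d / (2·tan(α/2)).
With d = 26.8198 mm and α/2 = 12.1°, tan(α/2) ≈ 0.21438, so f ≈ 26.8198 / 0.42876 ≈ 62.5515 mm.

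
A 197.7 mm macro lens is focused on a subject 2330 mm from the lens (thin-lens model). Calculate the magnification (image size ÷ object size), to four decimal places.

0.0927×

Thin lens: 1/f = 1/dₒ + 1/dᵢ → 1/dᵢ = 1/197.7 − 1/2330 = 0.0046290 mm⁻¹, so dᵢ ≈ 216.0301 mm.
Magnification m = dᵢ/dₒ = 216.0301/2330 ≈ 0.09272.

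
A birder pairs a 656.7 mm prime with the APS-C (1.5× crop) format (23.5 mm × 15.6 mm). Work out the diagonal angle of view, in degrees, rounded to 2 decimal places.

Sensor diagonal = √(23.5² + 15.6²) = √795.6100 ≈ 28.2066 mm.
Angle of view α = 2·arctan(d/2f) with d = 28.2066 mm and f = 656.7 mm.
d/2f = 0.02148; arctan(0.02148) ≈ 1.2303°, so α ≈ 2.4606°.

2.46°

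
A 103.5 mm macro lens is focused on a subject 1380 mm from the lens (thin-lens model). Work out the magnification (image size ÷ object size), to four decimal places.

0.0811×

Thin lens: 1/f = 1/dₒ + 1/dᵢ → 1/dᵢ = 1/103.5 − 1/1380 = 0.0089372 mm⁻¹, so dᵢ ≈ 111.8919 mm.
Magnification m = dᵢ/dₒ = 111.8919/1380 ≈ 0.08108.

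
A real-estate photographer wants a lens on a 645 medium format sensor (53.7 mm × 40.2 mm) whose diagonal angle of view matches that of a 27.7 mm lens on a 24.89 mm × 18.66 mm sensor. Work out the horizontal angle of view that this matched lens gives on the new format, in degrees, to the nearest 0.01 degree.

Sensor diagonal = √(24.89² + 18.66²) = √967.7077 ≈ 31.1080 mm.
Sensor diagonal = √(53.7² + 40.2²) = √4499.7300 ≈ 67.0800 mm.
Equal diagonal AOV ⇒ f₂ = f₁ · 67.0800/31.1080 = 27.7 × 2.15636 ≈ 59.7312 mm.
Horizontal AOV on the new format = 2·arctan(53.7 / (2 × 59.7312)) = 2·arctan(0.44951) ≈ 48.4092°.

48.41°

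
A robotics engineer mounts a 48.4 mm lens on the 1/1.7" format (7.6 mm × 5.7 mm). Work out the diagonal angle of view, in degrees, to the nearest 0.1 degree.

Sensor diagonal = √(7.6² + 5.7²) = √90.2500 ≈ 9.5000 mm.
Angle of view α = 2·arctan(d/2f) with d = 9.5000 mm and f = 48.4 mm.
d/2f = 0.09814; arctan(0.09814) ≈ 5.6051°, so α ≈ 11.2102°.

11.2°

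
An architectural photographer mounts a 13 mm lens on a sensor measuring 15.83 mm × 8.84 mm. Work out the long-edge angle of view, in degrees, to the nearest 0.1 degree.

62.7°

Angle of view α = 2·arctan(w/2f) with w = 15.83 mm and f = 13 mm.
w/2f = 0.60885; arctan(0.60885) ≈ 31.3350°, so α ≈ 62.6700°.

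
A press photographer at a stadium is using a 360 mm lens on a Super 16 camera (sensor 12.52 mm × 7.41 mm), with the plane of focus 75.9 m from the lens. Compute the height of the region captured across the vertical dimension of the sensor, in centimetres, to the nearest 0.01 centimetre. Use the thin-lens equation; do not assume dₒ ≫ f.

dₒ: 75.9 m = 75900 mm.
Similar triangles through the lens centre give W/dₒ = h/dᵢ; with 1/f = 1/dₒ + 1/dᵢ this gives W = h·(dₒ − f)/f.
W = 7.41 mm × (75900 − 360) / 360 = 7.41 × 209.8333 ≈ 1554.865 mm = 155.487 cm.

155.49 cm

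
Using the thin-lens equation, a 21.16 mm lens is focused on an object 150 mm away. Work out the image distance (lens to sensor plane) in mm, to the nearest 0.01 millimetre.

1/dᵢ = 1/f − 1/dₒ = 1/21.16 − 1/150 = 0.0405923 mm⁻¹.
dᵢ = 1/0.0405923 ≈ 24.6352 mm.

24.64 mm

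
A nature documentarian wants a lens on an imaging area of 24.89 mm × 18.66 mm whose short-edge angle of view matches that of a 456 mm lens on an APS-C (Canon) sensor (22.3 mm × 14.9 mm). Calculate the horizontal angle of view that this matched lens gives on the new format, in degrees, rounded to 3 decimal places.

2.497°

Equal short-edge AOV ⇒ f₂ = f₁ · 18.66/14.9 = 456 × 1.25235 ≈ 571.0711 mm.
Horizontal AOV on the new format = 2·arctan(24.89 / (2 × 571.0711)) = 2·arctan(0.02179) ≈ 2.4968°.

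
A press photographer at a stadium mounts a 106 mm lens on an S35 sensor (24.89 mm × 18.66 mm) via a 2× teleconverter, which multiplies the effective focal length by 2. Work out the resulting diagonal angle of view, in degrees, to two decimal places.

8.39°

Effective focal length f = 106 × 2 = 212 mm.
Sensor diagonal = √(24.89² + 18.66²) = √967.7077 ≈ 31.1080 mm.
α = 2·arctan(31.108 / (2 × 212)) = 2·arctan(0.07337) ≈ 8.3923°.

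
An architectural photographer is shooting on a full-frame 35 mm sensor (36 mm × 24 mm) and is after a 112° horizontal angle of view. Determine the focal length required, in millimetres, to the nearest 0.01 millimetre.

From α = 2·arctan(w/2f) we get f = w / (2·tan(α/2)).
With w = 36 mm and α/2 = 56°, tan(α/2) ≈ 1.48256, so f ≈ 36 / 2.96512 ≈ 12.1412 mm.

12.14 mm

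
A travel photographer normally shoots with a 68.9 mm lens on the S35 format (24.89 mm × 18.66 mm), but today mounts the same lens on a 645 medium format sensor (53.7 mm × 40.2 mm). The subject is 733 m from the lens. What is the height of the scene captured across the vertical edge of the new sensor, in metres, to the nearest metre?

The focal length stays 68.9 mm; the relevant sensor dimension is now h = 40.2 mm. Object distance dₒ = 733 m = 733000 mm.
Thin-lens field height W = h·(dₒ − f)/f = 40.2 × (733000 − 68.9)/68.9 ≈ 427631.788 mm = 427.632 m.

428 m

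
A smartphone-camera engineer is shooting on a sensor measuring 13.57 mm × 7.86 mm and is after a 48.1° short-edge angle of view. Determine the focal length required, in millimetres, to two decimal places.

From α = 2·arctan(h/2f) we get f = h / (2·tan(α/2)).
With h = 7.86 mm and α/2 = 24.05°, tan(α/2) ≈ 0.44627, so f ≈ 7.86 / 0.89255 ≈ 8.8062 mm.

8.81 mm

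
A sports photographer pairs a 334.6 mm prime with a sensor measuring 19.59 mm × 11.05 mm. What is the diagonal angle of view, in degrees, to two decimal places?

3.85°

Sensor diagonal = √(19.59² + 11.05²) = √505.8706 ≈ 22.4916 mm.
Angle of view α = 2·arctan(d/2f) with d = 22.4916 mm and f = 334.6 mm.
d/2f = 0.03361; arctan(0.03361) ≈ 1.9250°, so α ≈ 3.8499°.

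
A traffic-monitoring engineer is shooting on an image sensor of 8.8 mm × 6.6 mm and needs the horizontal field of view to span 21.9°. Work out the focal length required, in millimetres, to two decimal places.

From α = 2·arctan(w/2f) we get f = w / (2·tan(α/2)).
With w = 8.8 mm and α/2 = 10.95°, tan(α/2) ≈ 0.19347, so f ≈ 8.8 / 0.38695 ≈ 22.7420 mm.

22.74 mm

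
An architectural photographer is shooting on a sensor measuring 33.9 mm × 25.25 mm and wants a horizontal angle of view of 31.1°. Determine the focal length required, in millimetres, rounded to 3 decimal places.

60.913 mm

From α = 2·arctan(w/2f) we get f = w / (2·tan(α/2)).
With w = 33.9 mm and α/2 = 15.55°, tan(α/2) ≈ 0.27826, so f ≈ 33.9 / 0.55653 ≈ 60.9133 mm.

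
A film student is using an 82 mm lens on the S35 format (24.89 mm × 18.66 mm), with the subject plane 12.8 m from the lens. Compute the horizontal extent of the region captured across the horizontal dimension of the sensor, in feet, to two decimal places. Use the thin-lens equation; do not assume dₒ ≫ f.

12.67 ft

dₒ: 12.8 m = 12800 mm.
Similar triangles through the lens centre give W/dₒ = w/dᵢ; with 1/f = 1/dₒ + 1/dᵢ this gives W = w·(dₒ − f)/f.
W = 24.89 mm × (12800 − 82) / 82 = 24.89 × 155.0976 ≈ 3860.378 mm = 3860.378/304.8 ft = 12.6653 ft.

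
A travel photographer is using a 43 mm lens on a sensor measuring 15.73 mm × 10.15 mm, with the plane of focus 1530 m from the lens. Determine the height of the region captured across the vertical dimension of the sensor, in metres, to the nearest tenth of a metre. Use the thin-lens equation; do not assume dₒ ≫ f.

361.1 m

dₒ: 1530 m = 1.53e+06 mm.
Similar triangles through the lens centre give W/dₒ = h/dᵢ; with 1/f = 1/dₒ + 1/dᵢ this gives W = h·(dₒ − f)/f.
W = 10.15 mm × (1.53e+06 − 43) / 43 = 10.15 × 35580.3953 ≈ 361141.013 mm = 361.141 m.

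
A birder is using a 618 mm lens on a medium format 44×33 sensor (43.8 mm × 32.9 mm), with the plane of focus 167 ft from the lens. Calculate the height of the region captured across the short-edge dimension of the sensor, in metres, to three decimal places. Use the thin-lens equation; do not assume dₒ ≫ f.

dₒ: 167 ft × 304.8 mm/ft = 50901.60 mm.
Similar triangles through the lens centre give W/dₒ = h/dᵢ; with 1/f = 1/dₒ + 1/dᵢ this gives W = h·(dₒ − f)/f.
W = 32.9 mm × (50901.6 − 618) / 618 = 32.9 × 81.3650 ≈ 2676.910 mm = 2.67691 m.

2.677 m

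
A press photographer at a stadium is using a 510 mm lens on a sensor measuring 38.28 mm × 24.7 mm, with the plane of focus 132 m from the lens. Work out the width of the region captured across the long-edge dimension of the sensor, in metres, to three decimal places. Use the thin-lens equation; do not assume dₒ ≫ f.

dₒ: 132 m = 132000 mm.
Similar triangles through the lens centre give W/dₒ = w/dᵢ; with 1/f = 1/dₒ + 1/dᵢ this gives W = w·(dₒ − f)/f.
W = 38.28 mm × (132000 − 510) / 510 = 38.28 × 257.8235 ≈ 9869.485 mm = 9.86948 m.

9.869 m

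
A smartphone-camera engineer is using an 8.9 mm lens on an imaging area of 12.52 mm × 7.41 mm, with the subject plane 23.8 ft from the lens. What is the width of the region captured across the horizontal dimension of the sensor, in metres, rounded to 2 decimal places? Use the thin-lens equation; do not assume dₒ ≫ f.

dₒ: 23.8 ft × 304.8 mm/ft = 7254.24 mm.
Similar triangles through the lens centre give W/dₒ = w/dᵢ; with 1/f = 1/dₒ + 1/dᵢ this gives W = w·(dₒ − f)/f.
W = 12.52 mm × (7254.24 − 8.9) / 8.9 = 12.52 × 814.0831 ≈ 10192.321 mm = 10.1923 m.

10.19 m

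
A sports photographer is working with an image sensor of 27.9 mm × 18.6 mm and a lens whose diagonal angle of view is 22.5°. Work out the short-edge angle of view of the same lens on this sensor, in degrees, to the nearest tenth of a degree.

Sensor diagonal = √(27.9² + 18.6²) = √1124.3700 ≈ 33.5316 mm.
From the diagonal AOV: f = 33.5316 / (2·tan(11.25°)) = 33.5316 / 0.39782 ≈ 84.2874 mm.
Short-edge AOV = 2·arctan(18.6 / (2 × 84.2874)) = 2·arctan(0.11034) ≈ 12.5927°.

12.6°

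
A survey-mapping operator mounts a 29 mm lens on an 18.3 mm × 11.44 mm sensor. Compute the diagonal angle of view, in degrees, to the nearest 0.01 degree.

40.82°

Sensor diagonal = √(18.3² + 11.44²) = √465.7636 ≈ 21.5816 mm.
Angle of view α = 2·arctan(d/2f) with d = 21.5816 mm and f = 29 mm.
d/2f = 0.37210; arctan(0.37210) ≈ 20.4100°, so α ≈ 40.8200°.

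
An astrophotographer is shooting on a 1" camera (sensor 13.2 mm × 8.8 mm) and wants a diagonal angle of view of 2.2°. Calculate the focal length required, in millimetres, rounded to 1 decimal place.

413.1 mm

Sensor diagonal = √(13.2² + 8.8²) = √251.6800 ≈ 15.8644 mm.
From α = 2·arctan(d/2f) we get f = d / (2·tan(α/2)).
With d = 15.8644 mm and α/2 = 1.1°, tan(α/2) ≈ 0.01920, so f ≈ 15.8644 / 0.03840 ≈ 413.1150 mm.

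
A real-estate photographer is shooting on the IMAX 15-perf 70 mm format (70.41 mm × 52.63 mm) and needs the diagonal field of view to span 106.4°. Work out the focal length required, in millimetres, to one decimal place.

32.9 mm

Sensor diagonal = √(70.41² + 52.63²) = √7727.4850 ≈ 87.9061 mm.
From α = 2·arctan(d/2f) we get f = d / (2·tan(α/2)).
With d = 87.9061 mm and α/2 = 53.2°, tan(α/2) ≈ 1.33673, so f ≈ 87.9061 / 2.67346 ≈ 32.8811 mm.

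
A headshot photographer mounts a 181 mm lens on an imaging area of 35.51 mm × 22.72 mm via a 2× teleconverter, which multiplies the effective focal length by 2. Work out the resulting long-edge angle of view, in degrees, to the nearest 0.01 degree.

Effective focal length f = 181 × 2 = 362 mm.
α = 2·arctan(35.51 / (2 × 362)) = 2·arctan(0.04905) ≈ 5.6159°.

5.62°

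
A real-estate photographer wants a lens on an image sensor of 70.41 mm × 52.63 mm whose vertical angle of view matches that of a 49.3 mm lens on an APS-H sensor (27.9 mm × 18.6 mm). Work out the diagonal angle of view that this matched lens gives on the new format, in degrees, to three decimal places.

34.977°

Equal vertical AOV ⇒ f₂ = f₁ · 52.63/18.6 = 49.3 × 2.82957 ≈ 139.4978 mm.
Sensor diagonal = √(70.41² + 52.63²) = √7727.4850 ≈ 87.9061 mm.
Diagonal AOV on the new format = 2·arctan(87.9061 / (2 × 139.4978)) = 2·arctan(0.31508) ≈ 34.9773°.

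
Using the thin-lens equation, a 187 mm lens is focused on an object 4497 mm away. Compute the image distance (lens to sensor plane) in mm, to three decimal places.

1/dᵢ = 1/f − 1/dₒ = 1/187 − 1/4497 = 0.0051252 mm⁻¹.
dᵢ = 1/0.0051252 ≈ 195.1135 mm.

195.113 mm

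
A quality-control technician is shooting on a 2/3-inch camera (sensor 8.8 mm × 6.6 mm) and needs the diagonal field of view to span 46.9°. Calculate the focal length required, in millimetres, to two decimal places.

Sensor diagonal = √(8.8² + 6.6²) = √121.0000 ≈ 11.0000 mm.
From α = 2·arctan(d/2f) we get f = d / (2·tan(α/2)).
With d = 11.0000 mm and α/2 = 23.45°, tan(α/2) ≈ 0.43378, so f ≈ 11.0000 / 0.86755 ≈ 12.6794 mm.

12.68 mm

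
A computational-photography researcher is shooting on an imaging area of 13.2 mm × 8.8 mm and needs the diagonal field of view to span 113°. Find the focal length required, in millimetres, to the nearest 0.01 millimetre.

Sensor diagonal = √(13.2² + 8.8²) = √251.6800 ≈ 15.8644 mm.
From α = 2·arctan(d/2f) we get f = d / (2·tan(α/2)).
With d = 15.8644 mm and α/2 = 56.5°, tan(α/2) ≈ 1.51084, so f ≈ 15.8644 / 3.02167 ≈ 5.2502 mm.

5.25 mm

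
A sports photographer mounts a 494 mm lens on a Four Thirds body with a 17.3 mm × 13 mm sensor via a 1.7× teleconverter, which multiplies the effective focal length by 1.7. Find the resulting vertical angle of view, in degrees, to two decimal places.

0.89°

Effective focal length f = 494 × 1.7 = 839.8 mm.
α = 2·arctan(13 / (2 × 839.8)) = 2·arctan(0.00774) ≈ 0.8869°.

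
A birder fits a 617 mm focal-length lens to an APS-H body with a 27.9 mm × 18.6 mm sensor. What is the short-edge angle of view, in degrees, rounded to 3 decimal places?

Angle of view α = 2·arctan(h/2f) with h = 18.6 mm and f = 617 mm.
h/2f = 0.01507; arctan(0.01507) ≈ 0.8636°, so α ≈ 1.7271°.

1.727°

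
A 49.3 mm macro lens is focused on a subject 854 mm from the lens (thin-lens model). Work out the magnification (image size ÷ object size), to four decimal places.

0.0613×

Thin lens: 1/f = 1/dₒ + 1/dᵢ → 1/dᵢ = 1/49.3 − 1/854 = 0.0191130 mm⁻¹, so dᵢ ≈ 52.3204 mm.
Magnification m = dᵢ/dₒ = 52.3204/854 ≈ 0.06127.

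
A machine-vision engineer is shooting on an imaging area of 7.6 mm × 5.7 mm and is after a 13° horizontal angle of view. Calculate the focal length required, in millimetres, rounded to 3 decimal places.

From α = 2·arctan(w/2f) we get f = w / (2·tan(α/2)).
With w = 7.6 mm and α/2 = 6.5°, tan(α/2) ≈ 0.11394, so f ≈ 7.6 / 0.22787 ≈ 33.3522 mm.

33.352 mm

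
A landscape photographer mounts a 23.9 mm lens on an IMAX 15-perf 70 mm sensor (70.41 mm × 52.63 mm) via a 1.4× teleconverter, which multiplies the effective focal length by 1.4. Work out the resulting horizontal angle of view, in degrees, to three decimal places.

92.912°

Effective focal length f = 23.9 × 1.4 = 33.46 mm.
α = 2·arctan(70.41 / (2 × 33.46)) = 2·arctan(1.05215) ≈ 92.9115°.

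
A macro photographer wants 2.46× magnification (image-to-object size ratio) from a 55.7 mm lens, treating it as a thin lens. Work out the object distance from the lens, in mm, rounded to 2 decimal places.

78.34 mm

With m = dᵢ/dₒ and 1/f = 1/dₒ + 1/dᵢ, substituting dᵢ = m·dₒ gives 1/f = (1 + 1/m)/dₒ, hence dₒ = f·(1 + 1/m).
dₒ = 55.7 × (1 + 1/2.46) = 55.7 × 1.40650 ≈ 78.342 mm.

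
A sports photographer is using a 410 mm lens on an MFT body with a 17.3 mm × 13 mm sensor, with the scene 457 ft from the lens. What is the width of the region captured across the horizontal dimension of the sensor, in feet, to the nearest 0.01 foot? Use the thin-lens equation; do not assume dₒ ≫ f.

19.23 ft

dₒ: 457 ft × 304.8 mm/ft = 139293.60 mm.
Similar triangles through the lens centre give W/dₒ = w/dᵢ; with 1/f = 1/dₒ + 1/dᵢ this gives W = w·(dₒ − f)/f.
W = 17.3 mm × (139294 − 410) / 410 = 17.3 × 338.7405 ≈ 5860.210 mm = 5860.210/304.8 ft = 19.2264 ft.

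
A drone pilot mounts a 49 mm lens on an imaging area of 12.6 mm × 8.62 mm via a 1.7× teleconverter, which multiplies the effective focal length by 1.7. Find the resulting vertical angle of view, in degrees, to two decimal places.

5.92°

Effective focal length f = 49 × 1.7 = 83.3 mm.
α = 2·arctan(8.62 / (2 × 83.3)) = 2·arctan(0.05174) ≈ 5.9238°.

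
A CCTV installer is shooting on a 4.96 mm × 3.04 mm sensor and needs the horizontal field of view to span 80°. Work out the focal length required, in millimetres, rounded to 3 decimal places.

From α = 2·arctan(w/2f) we get f = w / (2·tan(α/2)).
With w = 4.96 mm and α/2 = 40°, tan(α/2) ≈ 0.83910, so f ≈ 4.96 / 1.67820 ≈ 2.9555 mm.

2.956 mm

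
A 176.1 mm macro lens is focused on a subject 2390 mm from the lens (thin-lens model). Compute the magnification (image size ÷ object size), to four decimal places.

0.0795×

Thin lens: 1/f = 1/dₒ + 1/dᵢ → 1/dᵢ = 1/176.1 − 1/2390 = 0.0052602 mm⁻¹, so dᵢ ≈ 190.1075 mm.
Magnification m = dᵢ/dₒ = 190.1075/2390 ≈ 0.07954.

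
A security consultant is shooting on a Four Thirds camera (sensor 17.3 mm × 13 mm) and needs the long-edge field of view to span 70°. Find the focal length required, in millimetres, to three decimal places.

From α = 2·arctan(w/2f) we get f = w / (2·tan(α/2)).
With w = 17.3 mm and α/2 = 35°, tan(α/2) ≈ 0.70021, so f ≈ 17.3 / 1.40042 ≈ 12.3535 mm.

12.353 mm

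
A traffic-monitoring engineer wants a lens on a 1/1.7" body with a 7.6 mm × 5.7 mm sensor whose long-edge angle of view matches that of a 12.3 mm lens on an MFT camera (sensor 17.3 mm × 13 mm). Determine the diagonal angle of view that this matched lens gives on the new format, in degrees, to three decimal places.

82.635°

Equal long-edge AOV ⇒ f₂ = f₁ · 7.6/17.3 = 12.3 × 0.43931 ≈ 5.4035 mm.
Sensor diagonal = √(7.6² + 5.7²) = √90.2500 ≈ 9.5000 mm.
Diagonal AOV on the new format = 2·arctan(9.5000 / (2 × 5.4035)) = 2·arctan(0.87907) ≈ 82.6351°.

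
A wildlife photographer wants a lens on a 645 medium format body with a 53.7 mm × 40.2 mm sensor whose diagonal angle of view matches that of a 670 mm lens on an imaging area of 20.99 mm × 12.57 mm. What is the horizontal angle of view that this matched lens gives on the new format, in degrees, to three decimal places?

Sensor diagonal = √(20.99² + 12.57²) = √598.5850 ≈ 24.4660 mm.
Sensor diagonal = √(53.7² + 40.2²) = √4499.7300 ≈ 67.0800 mm.
Equal diagonal AOV ⇒ f₂ = f₁ · 67.0800/24.4660 = 670 × 2.74177 ≈ 1836.9829 mm.
Horizontal AOV on the new format = 2·arctan(53.7 / (2 × 1836.9829)) = 2·arctan(0.01462) ≈ 1.6748°.

1.675°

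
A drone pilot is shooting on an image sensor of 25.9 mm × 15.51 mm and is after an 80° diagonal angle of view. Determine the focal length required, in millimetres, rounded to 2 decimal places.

17.99 mm

Sensor diagonal = √(25.9² + 15.51²) = √911.3701 ≈ 30.1889 mm.
From α = 2·arctan(d/2f) we get f = d / (2·tan(α/2)).
With d = 30.1889 mm and α/2 = 40°, tan(α/2) ≈ 0.83910, so f ≈ 30.1889 / 1.67820 ≈ 17.9889 mm.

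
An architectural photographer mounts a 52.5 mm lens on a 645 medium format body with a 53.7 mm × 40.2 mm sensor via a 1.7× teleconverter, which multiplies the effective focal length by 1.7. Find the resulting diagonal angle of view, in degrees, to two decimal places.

Effective focal length f = 52.5 × 1.7 = 89.25 mm.
Sensor diagonal = √(53.7² + 40.2²) = √4499.7300 ≈ 67.0800 mm.
α = 2·arctan(67.080 / (2 × 89.25)) = 2·arctan(0.37580) ≈ 41.1923°.

41.19°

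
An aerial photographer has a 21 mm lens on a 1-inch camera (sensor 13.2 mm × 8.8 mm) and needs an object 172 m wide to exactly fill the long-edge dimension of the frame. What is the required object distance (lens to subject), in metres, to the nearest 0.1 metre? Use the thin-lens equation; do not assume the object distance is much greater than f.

W: 172 m = 172000 mm.
Magnification m = w/W = dᵢ/dₒ; combined with 1/f = 1/dₒ + 1/dᵢ this gives dₒ = f·(1 + W/w).
dₒ = 21 mm × (1 + 172000/13.2) = 21 × 13031.3030 ≈ 273657.364 mm = 273.657 m.

273.7 m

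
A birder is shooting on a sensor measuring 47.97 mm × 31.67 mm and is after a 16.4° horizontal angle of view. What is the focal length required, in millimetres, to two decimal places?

166.44 mm

From α = 2·arctan(w/2f) we get f = w / (2·tan(α/2)).
With w = 47.97 mm and α/2 = 8.2°, tan(α/2) ≈ 0.14410, so f ≈ 47.97 / 0.28820 ≈ 166.4444 mm.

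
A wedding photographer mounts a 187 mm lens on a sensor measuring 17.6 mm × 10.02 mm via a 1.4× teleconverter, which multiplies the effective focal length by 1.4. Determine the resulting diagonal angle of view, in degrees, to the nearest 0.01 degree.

Effective focal length f = 187 × 1.4 = 261.8 mm.
Sensor diagonal = √(17.6² + 10.02²) = √410.1604 ≈ 20.2524 mm.
α = 2·arctan(20.252 / (2 × 261.8)) = 2·arctan(0.03868) ≈ 4.4301°.

4.43°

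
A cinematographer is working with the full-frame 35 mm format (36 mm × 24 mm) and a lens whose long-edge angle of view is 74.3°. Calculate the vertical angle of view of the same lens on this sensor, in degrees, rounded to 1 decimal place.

From the long-edge AOV: f = 36 / (2·tan(37.15°)) = 36 / 1.51533 ≈ 23.7571 mm.
Vertical AOV = 2·arctan(24 / (2 × 23.7571)) = 2·arctan(0.50511) ≈ 53.5977°.

53.6°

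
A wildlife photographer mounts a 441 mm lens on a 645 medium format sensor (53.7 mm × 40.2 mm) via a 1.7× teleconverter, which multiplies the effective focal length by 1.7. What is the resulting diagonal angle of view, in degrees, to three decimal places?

5.123°

Effective focal length f = 441 × 1.7 = 749.7 mm.
Sensor diagonal = √(53.7² + 40.2²) = √4499.7300 ≈ 67.0800 mm.
α = 2·arctan(67.080 / (2 × 749.7)) = 2·arctan(0.04474) ≈ 5.1232°.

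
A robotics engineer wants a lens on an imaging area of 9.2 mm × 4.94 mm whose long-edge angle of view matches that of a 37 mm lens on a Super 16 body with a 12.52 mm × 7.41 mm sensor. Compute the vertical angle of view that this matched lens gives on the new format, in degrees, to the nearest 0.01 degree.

Equal long-edge AOV ⇒ f₂ = f₁ · 9.2/12.52 = 37 × 0.73482 ≈ 27.1885 mm.
Vertical AOV on the new format = 2·arctan(4.94 / (2 × 27.1885)) = 2·arctan(0.09085) ≈ 10.3818°.

10.38°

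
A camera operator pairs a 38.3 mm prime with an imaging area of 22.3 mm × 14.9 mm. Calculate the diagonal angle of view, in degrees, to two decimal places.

38.59°

Sensor diagonal = √(22.3² + 14.9²) = √719.3000 ≈ 26.8198 mm.
Angle of view α = 2·arctan(d/2f) with d = 26.8198 mm and f = 38.3 mm.
d/2f = 0.35013; arctan(0.35013) ≈ 19.2966°, so α ≈ 38.5931°.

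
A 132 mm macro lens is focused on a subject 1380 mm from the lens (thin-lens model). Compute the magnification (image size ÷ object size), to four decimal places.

Thin lens: 1/f = 1/dₒ + 1/dᵢ → 1/dᵢ = 1/132 − 1/1380 = 0.0068511 mm⁻¹, so dᵢ ≈ 145.9615 mm.
Magnification m = dᵢ/dₒ = 145.9615/1380 ≈ 0.10577.

0.1058×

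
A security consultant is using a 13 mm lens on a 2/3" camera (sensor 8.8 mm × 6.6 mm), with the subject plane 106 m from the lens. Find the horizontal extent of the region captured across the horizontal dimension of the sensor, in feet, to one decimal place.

dₒ: 106 m = 106000 mm.
Similar triangles through the lens centre give W/dₒ = w/dᵢ; with 1/f = 1/dₒ + 1/dᵢ this gives W = w·(dₒ − f)/f.
W = 8.8 mm × (106000 − 13) / 13 = 8.8 × 8152.8462 ≈ 71745.046 mm = 71745.046/304.8 ft = 235.384 ft.

235.4 ft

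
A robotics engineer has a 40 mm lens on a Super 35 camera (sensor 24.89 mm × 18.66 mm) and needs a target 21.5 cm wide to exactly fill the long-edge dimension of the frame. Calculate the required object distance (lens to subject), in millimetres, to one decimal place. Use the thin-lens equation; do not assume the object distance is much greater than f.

W: 21.5 cm = 215 mm.
Magnification m = w/W = dᵢ/dₒ; combined with 1/f = 1/dₒ + 1/dᵢ this gives dₒ = f·(1 + W/w).
dₒ = 40 mm × (1 + 215/24.89) = 40 × 9.6380 ≈ 385.520 mm.

385.5 mm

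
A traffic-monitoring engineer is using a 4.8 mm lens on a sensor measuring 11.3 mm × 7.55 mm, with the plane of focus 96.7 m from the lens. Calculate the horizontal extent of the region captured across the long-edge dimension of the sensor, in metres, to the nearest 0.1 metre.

dₒ: 96.7 m = 96700 mm.
Similar triangles through the lens centre give W/dₒ = w/dᵢ; with 1/f = 1/dₒ + 1/dᵢ this gives W = w·(dₒ − f)/f.
W = 11.3 mm × (96700 − 4.8) / 4.8 = 11.3 × 20144.8333 ≈ 227636.617 mm = 227.637 m.

227.6 m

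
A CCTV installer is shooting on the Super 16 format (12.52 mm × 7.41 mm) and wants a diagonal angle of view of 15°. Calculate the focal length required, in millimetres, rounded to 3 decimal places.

55.253 mm

Sensor diagonal = √(12.52² + 7.41²) = √211.6585 ≈ 14.5485 mm.
From α = 2·arctan(d/2f) we get f = d / (2·tan(α/2)).
With d = 14.5485 mm and α/2 = 7.5°, tan(α/2) ≈ 0.13165, so f ≈ 14.5485 / 0.26330 ≈ 55.2534 mm.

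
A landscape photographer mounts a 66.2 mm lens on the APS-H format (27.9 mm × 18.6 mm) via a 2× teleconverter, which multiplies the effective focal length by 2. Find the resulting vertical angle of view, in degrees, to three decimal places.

Effective focal length f = 66.2 × 2 = 132.4 mm.
α = 2·arctan(18.6 / (2 × 132.4)) = 2·arctan(0.07024) ≈ 8.0359°.

8.036°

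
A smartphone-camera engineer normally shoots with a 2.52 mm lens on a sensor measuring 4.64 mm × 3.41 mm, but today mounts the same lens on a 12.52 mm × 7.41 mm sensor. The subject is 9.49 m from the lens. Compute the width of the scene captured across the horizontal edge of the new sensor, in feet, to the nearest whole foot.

155 ft

The focal length stays 2.52 mm; the relevant sensor dimension is now w = 12.52 mm. Object distance dₒ = 9.49 m = 9490 mm.
Thin-lens field width W = w·(dₒ − f)/f = 12.52 × (9490 − 2.52)/2.52 ≈ 47136.210 mm = 47136.210/304.8 ft = 154.646 ft.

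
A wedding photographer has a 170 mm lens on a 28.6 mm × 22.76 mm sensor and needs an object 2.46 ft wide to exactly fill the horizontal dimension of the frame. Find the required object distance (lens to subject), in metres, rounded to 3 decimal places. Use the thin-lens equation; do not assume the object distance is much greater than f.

W: 2.46 ft × 304.8 mm/ft = 749.81 mm.
Magnification m = w/W = dᵢ/dₒ; combined with 1/f = 1/dₒ + 1/dᵢ this gives dₒ = f·(1 + W/w).
dₒ = 170 mm × (1 + 749.808/28.6) = 170 × 27.2171 ≈ 4626.901 mm = 4.6269 m.

4.627 m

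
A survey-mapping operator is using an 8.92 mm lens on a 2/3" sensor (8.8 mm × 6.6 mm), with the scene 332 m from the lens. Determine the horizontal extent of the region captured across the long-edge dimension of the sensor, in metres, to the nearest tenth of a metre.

dₒ: 332 m = 332000 mm.
Similar triangles through the lens centre give W/dₒ = w/dᵢ; with 1/f = 1/dₒ + 1/dᵢ this gives W = w·(dₒ − f)/f.
W = 8.8 mm × (332000 − 8.92) / 8.92 = 8.8 × 37218.7309 ≈ 327524.832 mm = 327.525 m.

327.5 m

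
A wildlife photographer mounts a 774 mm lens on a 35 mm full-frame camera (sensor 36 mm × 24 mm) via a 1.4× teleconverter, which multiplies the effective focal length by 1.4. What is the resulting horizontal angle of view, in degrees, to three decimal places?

1.903°

Effective focal length f = 774 × 1.4 = 1083.6 mm.
α = 2·arctan(36 / (2 × 1083.6)) = 2·arctan(0.01661) ≈ 1.9033°.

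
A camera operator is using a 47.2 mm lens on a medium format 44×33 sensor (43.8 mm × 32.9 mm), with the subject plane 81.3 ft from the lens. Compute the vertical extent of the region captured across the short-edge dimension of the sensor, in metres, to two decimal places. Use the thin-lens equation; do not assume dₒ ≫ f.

17.24 m

dₒ: 81.3 ft × 304.8 mm/ft = 24780.24 mm.
Similar triangles through the lens centre give W/dₒ = h/dᵢ; with 1/f = 1/dₒ + 1/dᵢ this gives W = h·(dₒ − f)/f.
W = 32.9 mm × (24780.2 − 47.2) / 47.2 = 32.9 × 524.0051 ≈ 17239.767 mm = 17.2398 m.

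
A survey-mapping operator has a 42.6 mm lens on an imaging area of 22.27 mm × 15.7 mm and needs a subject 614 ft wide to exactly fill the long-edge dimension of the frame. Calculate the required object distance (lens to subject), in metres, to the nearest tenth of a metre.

358.0 m

W: 614 ft × 304.8 mm/ft = 187147.19 mm.
Magnification m = w/W = dᵢ/dₒ; combined with 1/f = 1/dₒ + 1/dᵢ this gives dₒ = f·(1 + W/w).
dₒ = 42.6 mm × (1 + 187147/22.27) = 42.6 × 8404.5561 ≈ 358034.089 mm = 358.034 m.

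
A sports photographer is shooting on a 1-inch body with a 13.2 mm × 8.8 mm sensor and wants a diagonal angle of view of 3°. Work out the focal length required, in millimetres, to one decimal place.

302.9 mm

Sensor diagonal = √(13.2² + 8.8²) = √251.6800 ≈ 15.8644 mm.
From α = 2·arctan(d/2f) we get f = d / (2·tan(α/2)).
With d = 15.8644 mm and α/2 = 1.5°, tan(α/2) ≈ 0.02619, so f ≈ 15.8644 / 0.05237 ≈ 302.9190 mm.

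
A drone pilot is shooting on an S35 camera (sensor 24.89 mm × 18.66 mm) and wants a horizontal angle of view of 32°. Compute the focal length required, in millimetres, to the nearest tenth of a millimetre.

From α = 2·arctan(w/2f) we get f = w / (2·tan(α/2)).
With w = 24.89 mm and α/2 = 16°, tan(α/2) ≈ 0.28675, so f ≈ 24.89 / 0.57349 ≈ 43.4009 mm.

43.4 mm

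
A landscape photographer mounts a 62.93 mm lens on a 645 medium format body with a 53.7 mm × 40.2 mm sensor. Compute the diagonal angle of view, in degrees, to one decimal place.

Sensor diagonal = √(53.7² + 40.2²) = √4499.7300 ≈ 67.0800 mm.
Angle of view α = 2·arctan(d/2f) with d = 67.0800 mm and f = 62.93 mm.
d/2f = 0.53297; arctan(0.53297) ≈ 28.0564°, so α ≈ 56.1129°.

56.1°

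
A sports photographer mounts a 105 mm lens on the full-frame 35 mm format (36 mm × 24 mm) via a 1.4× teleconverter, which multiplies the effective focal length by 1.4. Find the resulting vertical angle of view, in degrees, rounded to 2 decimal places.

Effective focal length f = 105 × 1.4 = 147 mm.
α = 2·arctan(24 / (2 × 147)) = 2·arctan(0.08163) ≈ 9.3337°.

9.33°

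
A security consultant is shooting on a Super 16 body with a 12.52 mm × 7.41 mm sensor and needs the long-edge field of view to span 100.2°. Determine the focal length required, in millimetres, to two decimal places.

From α = 2·arctan(w/2f) we get f = w / (2·tan(α/2)).
With w = 12.52 mm and α/2 = 50.1°, tan(α/2) ≈ 1.19599, so f ≈ 12.52 / 2.39197 ≈ 5.2342 mm.

5.23 mm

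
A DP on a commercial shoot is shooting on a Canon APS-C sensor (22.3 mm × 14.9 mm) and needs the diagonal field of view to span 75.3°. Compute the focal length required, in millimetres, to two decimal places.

Sensor diagonal = √(22.3² + 14.9²) = √719.3000 ≈ 26.8198 mm.
From α = 2·arctan(d/2f) we get f = d / (2·tan(α/2)).
With d = 26.8198 mm and α/2 = 37.65°, tan(α/2) ≈ 0.77149, so f ≈ 26.8198 / 1.54299 ≈ 17.3817 mm.

17.38 mm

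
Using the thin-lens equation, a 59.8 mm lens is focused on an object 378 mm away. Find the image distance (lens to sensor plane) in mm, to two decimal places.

1/dᵢ = 1/f − 1/dₒ = 1/59.8 − 1/378 = 0.0140769 mm⁻¹.
dᵢ = 1/0.0140769 ≈ 71.0383 mm.

71.04 mm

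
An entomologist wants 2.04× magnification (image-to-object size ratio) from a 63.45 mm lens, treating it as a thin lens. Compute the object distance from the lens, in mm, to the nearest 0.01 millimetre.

With m = dᵢ/dₒ and 1/f = 1/dₒ + 1/dᵢ, substituting dᵢ = m·dₒ gives 1/f = (1 + 1/m)/dₒ, hence dₒ = f·(1 + 1/m).
dₒ = 63.45 × (1 + 1/2.04) = 63.45 × 1.49020 ≈ 94.553 mm.

94.55 mm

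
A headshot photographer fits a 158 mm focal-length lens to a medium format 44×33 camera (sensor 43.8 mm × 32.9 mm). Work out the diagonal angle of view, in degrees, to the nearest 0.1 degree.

Sensor diagonal = √(43.8² + 32.9²) = √3000.8500 ≈ 54.7800 mm.
Angle of view α = 2·arctan(d/2f) with d = 54.7800 mm and f = 158 mm.
d/2f = 0.17335; arctan(0.17335) ≈ 9.8347°, so α ≈ 19.6695°.

19.7°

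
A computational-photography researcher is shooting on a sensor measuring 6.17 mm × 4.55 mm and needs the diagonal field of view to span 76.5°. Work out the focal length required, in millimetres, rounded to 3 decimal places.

Sensor diagonal = √(6.17² + 4.55²) = √58.7714 ≈ 7.6663 mm.
From α = 2·arctan(d/2f) we get f = d / (2·tan(α/2)).
With d = 7.6663 mm and α/2 = 38.25°, tan(α/2) ≈ 0.78834, so f ≈ 7.6663 / 1.57667 ≈ 4.8623 mm.

4.862 mm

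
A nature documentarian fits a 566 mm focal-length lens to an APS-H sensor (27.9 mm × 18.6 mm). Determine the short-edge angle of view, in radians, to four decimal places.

0.0329 rad

Angle of view α = 2·arctan(h/2f) with h = 18.6 mm and f = 566 mm.
h/2f = 0.01643; arctan(0.01643) ≈ 0.0164 rad, so α ≈ 0.0329 rad.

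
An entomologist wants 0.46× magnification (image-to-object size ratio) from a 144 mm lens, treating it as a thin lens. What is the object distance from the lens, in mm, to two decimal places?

With m = dᵢ/dₒ and 1/f = 1/dₒ + 1/dᵢ, substituting dᵢ = m·dₒ gives 1/f = (1 + 1/m)/dₒ, hence dₒ = f·(1 + 1/m).
dₒ = 144 × (1 + 1/0.46) = 144 × 3.17391 ≈ 457.043 mm.

457.04 mm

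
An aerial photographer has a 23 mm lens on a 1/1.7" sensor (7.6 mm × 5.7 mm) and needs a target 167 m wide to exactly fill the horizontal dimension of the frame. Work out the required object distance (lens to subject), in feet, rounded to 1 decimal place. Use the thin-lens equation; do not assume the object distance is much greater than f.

W: 167 m = 167000 mm.
Magnification m = w/W = dᵢ/dₒ; combined with 1/f = 1/dₒ + 1/dᵢ this gives dₒ = f·(1 + W/w).
dₒ = 23 mm × (1 + 167000/7.6) = 23 × 21974.6842 ≈ 505417.737 mm = 505417.737/304.8 ft = 1658.19 ft.

1658.2 ft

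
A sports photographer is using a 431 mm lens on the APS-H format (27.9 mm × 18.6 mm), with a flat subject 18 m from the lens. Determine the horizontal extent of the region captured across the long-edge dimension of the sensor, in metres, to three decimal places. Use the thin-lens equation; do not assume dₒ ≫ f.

1.137 m

dₒ: 18 m = 18000 mm.
Similar triangles through the lens centre give W/dₒ = w/dᵢ; with 1/f = 1/dₒ + 1/dᵢ this gives W = w·(dₒ − f)/f.
W = 27.9 mm × (18000 − 431) / 431 = 27.9 × 40.7633 ≈ 1137.297 mm = 1.1373 m.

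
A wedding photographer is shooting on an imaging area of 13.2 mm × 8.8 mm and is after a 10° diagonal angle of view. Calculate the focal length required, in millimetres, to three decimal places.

Sensor diagonal = √(13.2² + 8.8²) = √251.6800 ≈ 15.8644 mm.
From α = 2·arctan(d/2f) we get f = d / (2·tan(α/2)).
With d = 15.8644 mm and α/2 = 5°, tan(α/2) ≈ 0.08749, so f ≈ 15.8644 / 0.17498 ≈ 90.6656 mm.

90.666 mm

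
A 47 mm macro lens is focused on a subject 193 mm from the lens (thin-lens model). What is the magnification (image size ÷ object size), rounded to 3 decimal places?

0.322×

Thin lens: 1/f = 1/dₒ + 1/dᵢ → 1/dᵢ = 1/47 − 1/193 = 0.0160952 mm⁻¹, so dᵢ ≈ 62.1301 mm.
Magnification m = dᵢ/dₒ = 62.1301/193 ≈ 0.32192.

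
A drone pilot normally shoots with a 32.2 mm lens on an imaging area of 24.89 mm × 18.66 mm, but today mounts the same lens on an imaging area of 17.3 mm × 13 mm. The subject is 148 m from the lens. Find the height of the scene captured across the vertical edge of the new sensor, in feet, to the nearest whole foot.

The focal length stays 32.2 mm; the relevant sensor dimension is now h = 13 mm. Object distance dₒ = 148 m = 148000 mm.
Thin-lens field height W = h·(dₒ − f)/f = 13 × (148000 − 32.2)/32.2 ≈ 59738.553 mm = 59738.553/304.8 ft = 195.993 ft.

196 ft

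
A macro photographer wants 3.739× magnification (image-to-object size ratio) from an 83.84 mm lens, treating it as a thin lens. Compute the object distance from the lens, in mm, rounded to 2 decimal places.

With m = dᵢ/dₒ and 1/f = 1/dₒ + 1/dᵢ, substituting dᵢ = m·dₒ gives 1/f = (1 + 1/m)/dₒ, hence dₒ = f·(1 + 1/m).
dₒ = 83.84 × (1 + 1/3.739) = 83.84 × 1.26745 ≈ 106.263 mm.

106.26 mm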